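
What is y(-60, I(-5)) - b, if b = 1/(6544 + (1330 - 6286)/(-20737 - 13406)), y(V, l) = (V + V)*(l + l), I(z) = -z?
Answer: -89374710581/74478916 ≈ -1200.0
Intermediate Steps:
y(V, l) = 4*V*l (y(V, l) = (2*V)*(2*l) = 4*V*l)
b = 11381/74478916 (b = 1/(6544 - 4956/(-34143)) = 1/(6544 - 4956*(-1/34143)) = 1/(6544 + 1652/11381) = 1/(74478916/11381) = 11381/74478916 ≈ 0.00015281)
y(-60, I(-5)) - b = 4*(-60)*(-1*(-5)) - 1*11381/74478916 = 4*(-60)*5 - 11381/74478916 = -1200 - 11381/74478916 = -89374710581/74478916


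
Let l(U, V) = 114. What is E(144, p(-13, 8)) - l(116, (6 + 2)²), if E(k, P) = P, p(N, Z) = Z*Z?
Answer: -50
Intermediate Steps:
p(N, Z) = Z²
E(144, p(-13, 8)) - l(116, (6 + 2)²) = 8² - 1*114 = 64 - 114 = -50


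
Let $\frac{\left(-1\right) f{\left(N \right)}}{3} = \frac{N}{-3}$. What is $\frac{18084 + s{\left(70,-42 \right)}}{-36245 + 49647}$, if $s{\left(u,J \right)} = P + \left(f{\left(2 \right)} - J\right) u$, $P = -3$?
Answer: $\frac{21161}{13402} \approx 1.5789$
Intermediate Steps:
$f{\left(N \right)} = N$ ($f{\left(N \right)} = - 3 \frac{N}{-3} = - 3 N \left(- \frac{1}{3}\right) = - 3 \left(- \frac{N}{3}\right) = N$)
$s{\left(u,J \right)} = -3 + u \left(2 - J\right)$ ($s{\left(u,J \right)} = -3 + \left(2 - J\right) u = -3 + u \left(2 - J\right)$)
$\frac{18084 + s{\left(70,-42 \right)}}{-36245 + 49647} = \frac{18084 - \left(-137 - 2940\right)}{-36245 + 49647} = \frac{18084 + \left(-3 + 140 + 2940\right)}{13402} = \left(18084 + 3077\right) \frac{1}{13402} = 21161 \cdot \frac{1}{13402} = \frac{21161}{13402}$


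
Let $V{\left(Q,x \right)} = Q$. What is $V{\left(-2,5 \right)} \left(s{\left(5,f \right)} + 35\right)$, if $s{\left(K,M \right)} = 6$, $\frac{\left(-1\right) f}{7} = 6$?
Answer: $-82$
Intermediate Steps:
$f = -42$ ($f = \left(-7\right) 6 = -42$)
$V{\left(-2,5 \right)} \left(s{\left(5,f \right)} + 35\right) = - 2 \left(6 + 35\right) = \left(-2\right) 41 = -82$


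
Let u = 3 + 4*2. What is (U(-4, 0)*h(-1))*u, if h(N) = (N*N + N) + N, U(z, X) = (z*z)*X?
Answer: 0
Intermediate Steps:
u = 11 (u = 3 + 8 = 11)
U(z, X) = X*z**2 (U(z, X) = z**2*X = X*z**2)
h(N) = N**2 + 2*N (h(N) = (N**2 + N) + N = (N + N**2) + N = N**2 + 2*N)
(U(-4, 0)*h(-1))*u = ((0*(-4)**2)*(-(2 - 1)))*11 = ((0*16)*(-1*1))*11 = (0*(-1))*11 = 0*11 = 0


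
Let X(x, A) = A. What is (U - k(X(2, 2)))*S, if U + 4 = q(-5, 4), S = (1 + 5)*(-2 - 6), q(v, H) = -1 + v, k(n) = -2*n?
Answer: 288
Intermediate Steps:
S = -48 (S = 6*(-8) = -48)
U = -10 (U = -4 + (-1 - 5) = -4 - 6 = -10)
(U - k(X(2, 2)))*S = (-10 - (-2)*2)*(-48) = (-10 - 1*(-4))*(-48) = (-10 + 4)*(-48) = -6*(-48) = 288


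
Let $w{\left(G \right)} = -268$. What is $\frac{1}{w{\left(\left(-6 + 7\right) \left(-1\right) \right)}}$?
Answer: $- \frac{1}{268} \approx -0.0037313$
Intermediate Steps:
$\frac{1}{w{\left(\left(-6 + 7\right) \left(-1\right) \right)}} = \frac{1}{-268} = - \frac{1}{268}$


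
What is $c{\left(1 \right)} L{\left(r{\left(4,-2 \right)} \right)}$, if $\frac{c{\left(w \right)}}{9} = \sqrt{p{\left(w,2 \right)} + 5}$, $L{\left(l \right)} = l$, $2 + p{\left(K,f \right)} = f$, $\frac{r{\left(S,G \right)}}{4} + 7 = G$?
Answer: $- 324 \sqrt{5} \approx -724.49$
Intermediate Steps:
$r{\left(S,G \right)} = -28 + 4 G$
$p{\left(K,f \right)} = -2 + f$
$c{\left(w \right)} = 9 \sqrt{5}$ ($c{\left(w \right)} = 9 \sqrt{\left(-2 + 2\right) + 5} = 9 \sqrt{0 + 5} = 9 \sqrt{5}$)
$c{\left(1 \right)} L{\left(r{\left(4,-2 \right)} \right)} = 9 \sqrt{5} \left(-28 + 4 \left(-2\right)\right) = 9 \sqrt{5} \left(-28 - 8\right) = 9 \sqrt{5} \left(-36\right) = - 324 \sqrt{5}$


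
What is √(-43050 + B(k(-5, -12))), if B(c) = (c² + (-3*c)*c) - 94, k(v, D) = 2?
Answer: 4*I*√2697 ≈ 207.73*I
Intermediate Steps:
B(c) = -94 - 2*c² (B(c) = (c² - 3*c²) - 94 = -2*c² - 94 = -94 - 2*c²)
√(-43050 + B(k(-5, -12))) = √(-43050 + (-94 - 2*2²)) = √(-43050 + (-94 - 2*4)) = √(-43050 + (-94 - 8)) = √(-43050 - 102) = √(-43152) = 4*I*√2697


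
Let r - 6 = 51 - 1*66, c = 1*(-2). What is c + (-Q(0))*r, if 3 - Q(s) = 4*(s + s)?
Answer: 25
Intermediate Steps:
Q(s) = 3 - 8*s (Q(s) = 3 - 4*(s + s) = 3 - 4*2*s = 3 - 8*s)
c = -2
r = -9 (r = 6 + (51 - 1*66) = 6 + (51 - 66) = 6 - 15 = -9)
c + (-Q(0))*r = -2 - (3 - 8*0)*(-9) = -2 - (3 + 0)*(-9) = -2 - 1*3*(-9) = -2 - 3*(-9) = -2 + 27 = 25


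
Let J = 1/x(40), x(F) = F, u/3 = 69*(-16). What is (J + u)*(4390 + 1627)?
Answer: -797126143/40 ≈ -1.9928e+7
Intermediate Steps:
u = -3312 (u = 3*(69*(-16)) = 3*(-1104) = -3312)
J = 1/40 ≈ 0.025000
(J + u)*(4390 + 1627) = (1/40 - 3312)*(4390 + 1627) = -132479/40*6017 = -797126143/40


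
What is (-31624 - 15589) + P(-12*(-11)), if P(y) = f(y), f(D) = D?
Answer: -47081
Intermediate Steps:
P(y) = y
(-31624 - 15589) + P(-12*(-11)) = (-31624 - 15589) - 12*(-11) = -47213 + 132 = -47081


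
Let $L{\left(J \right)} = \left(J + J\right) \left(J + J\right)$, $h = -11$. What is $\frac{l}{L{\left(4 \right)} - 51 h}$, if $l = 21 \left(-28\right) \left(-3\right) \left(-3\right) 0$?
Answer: $0$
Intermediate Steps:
$L{\left(J \right)} = 4 J^{2}$ ($L{\left(J \right)} = 2 J 2 J = 4 J^{2}$)
$l = 0$ ($l = - 588 \cdot 9 \cdot 0 = \left(-588\right) 0 = 0$)
$\frac{l}{L{\left(4 \right)} - 51 h} = \frac{0}{4 \cdot 4^{2} - -561} = \frac{0}{4 \cdot 16 + 561} = \frac{0}{64 + 561} = \frac{0}{625} = 0 \cdot \frac{1}{625} = 0$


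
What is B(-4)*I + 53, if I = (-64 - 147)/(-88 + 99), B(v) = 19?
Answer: -3426/11 ≈ -311.45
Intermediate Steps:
I = -211/11 ≈ -19.182
B(-4)*I + 53 = 19*(-211/11) + 53 = -4009/11 + 53 = -3426/11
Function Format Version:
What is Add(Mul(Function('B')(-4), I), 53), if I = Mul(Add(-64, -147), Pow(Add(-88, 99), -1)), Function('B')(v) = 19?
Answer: Rational(-3426, 11) ≈ -311.45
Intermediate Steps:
I = Rational(-211, 11) (I = Mul(-211, Pow(11, -1)) = Mul(-211, Rational(1, 11)) = Rational(-211, 11) ≈ -19.182)
Add(Mul(Function('B')(-4), I), 53) = Add(Mul(19, Rational(-211, 11)), 53) = Add(Rational(-4009, 11), 53) = Rational(-3426, 11)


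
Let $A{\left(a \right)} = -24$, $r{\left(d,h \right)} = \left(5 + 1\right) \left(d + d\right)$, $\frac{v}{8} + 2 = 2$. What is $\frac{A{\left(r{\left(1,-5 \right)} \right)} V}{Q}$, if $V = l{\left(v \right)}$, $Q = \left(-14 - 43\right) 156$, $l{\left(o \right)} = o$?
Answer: $0$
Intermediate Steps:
$v = 0$ ($v = -16 + 8 \cdot 2 = -16 + 16 = 0$)
$r{\left(d,h \right)} = 12 d$ ($r{\left(d,h \right)} = 6 \cdot 2 d = 12 d$)
$Q = -8892$ ($Q = \left(-57\right) 156 = -8892$)
$V = 0$
$\frac{A{\left(r{\left(1,-5 \right)} \right)} V}{Q} = \frac{\left(-24\right) 0}{-8892} = 0 \left(- \frac{1}{8892}\right) = 0$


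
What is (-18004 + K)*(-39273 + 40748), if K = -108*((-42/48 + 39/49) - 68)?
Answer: -1539668425/98 ≈ -1.5711e+7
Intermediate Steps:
K = 720549/98 (K = -108*((-42*1/48 + 39*(1/49)) - 68) = -108*((-7/8 + 39/49) - 68) = -108*(-31/392 - 68) = -108*(-26687/392) = 720549/98 ≈ 7352.5)
(-18004 + K)*(-39273 + 40748) = (-18004 + 720549/98)*(-39273 + 40748) = -1043843/98*1475 = -1539668425/98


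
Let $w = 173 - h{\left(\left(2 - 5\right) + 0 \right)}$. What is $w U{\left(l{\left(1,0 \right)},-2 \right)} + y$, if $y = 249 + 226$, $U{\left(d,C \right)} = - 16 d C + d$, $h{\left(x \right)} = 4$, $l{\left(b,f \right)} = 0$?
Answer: $475$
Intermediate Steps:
$U{\left(d,C \right)} = d - 16 C d$ ($U{\left(d,C \right)} = - 16 C d + d = d - 16 C d$)
$w = 169$ ($w = 173 - 4 = 169$)
$y = 475$
$w U{\left(l{\left(1,0 \right)},-2 \right)} + y = 169 \cdot 0 \left(1 - -32\right) + 475 = 169 \cdot 0 \left(1 + 32\right) + 475 = 169 \cdot 0 \cdot 33 + 475 = 169 \cdot 0 + 475 = 0 + 475 = 475$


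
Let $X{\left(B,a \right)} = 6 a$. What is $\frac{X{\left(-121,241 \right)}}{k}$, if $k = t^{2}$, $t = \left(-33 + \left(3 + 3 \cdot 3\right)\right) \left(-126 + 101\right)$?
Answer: $\frac{482}{91875} \approx 0.0052463$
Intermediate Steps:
$t = 525$ ($t = \left(-33 + \left(3 + 9\right)\right) \left(-25\right) = \left(-33 + 12\right) \left(-25\right) = \left(-21\right) \left(-25\right) = 525$)
$k = 275625$ ($k = 525^{2} = 275625$)
$\frac{X{\left(-121,241 \right)}}{k} = \frac{6 \cdot 241}{275625} = 1446 \cdot \frac{1}{275625} = \frac{482}{91875}$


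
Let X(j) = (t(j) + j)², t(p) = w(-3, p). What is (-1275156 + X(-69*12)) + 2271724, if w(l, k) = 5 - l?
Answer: 1668968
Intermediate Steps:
t(p) = 8 (t(p) = 5 - 1*(-3) = 5 + 3 = 8)
X(j) = (8 + j)²
(-1275156 + X(-69*12)) + 2271724 = (-1275156 + (8 - 69*12)²) + 2271724 = (-1275156 + (8 - 828)²) + 2271724 = (-1275156 + (-820)²) + 2271724 = (-1275156 + 672400) + 2271724 = -602756 + 2271724 = 1668968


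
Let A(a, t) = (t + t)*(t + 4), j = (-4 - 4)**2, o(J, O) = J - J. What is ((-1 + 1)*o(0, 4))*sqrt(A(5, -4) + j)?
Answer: 0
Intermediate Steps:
o(J, O) = 0
j = 64 (j = (-8)**2 = 64)
A(a, t) = 2*t*(4 + t) (A(a, t) = (2*t)*(4 + t) = 2*t*(4 + t))
((-1 + 1)*o(0, 4))*sqrt(A(5, -4) + j) = ((-1 + 1)*0)*sqrt(2*(-4)*(4 - 4) + 64) = (0*0)*sqrt(2*(-4)*0 + 64) = 0*sqrt(0 + 64) = 0*sqrt(64) = 0*8 = 0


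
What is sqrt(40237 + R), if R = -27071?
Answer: sqrt(13166) ≈ 114.74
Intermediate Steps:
sqrt(40237 + R) = sqrt(40237 - 27071) = sqrt(13166)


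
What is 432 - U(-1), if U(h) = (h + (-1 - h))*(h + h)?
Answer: 430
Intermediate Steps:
U(h) = -2*h
432 - U(-1) = 432 - (-2)*(-1) = 432 - 1*2 = 432 - 2 = 430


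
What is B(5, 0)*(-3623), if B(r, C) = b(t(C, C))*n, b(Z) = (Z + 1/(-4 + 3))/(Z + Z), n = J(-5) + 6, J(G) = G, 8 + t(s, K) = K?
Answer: -32607/16 ≈ -2037.9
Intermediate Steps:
t(s, K) = -8 + K
n = 1 (n = -5 + 6 = 1)
b(Z) = (-1 + Z)/(2*Z) (b(Z) = (Z + 1/(-1))/((2*Z)) = (Z - 1)*(1/(2*Z)) = (-1 + Z)*(1/(2*Z)) = (-1 + Z)/(2*Z))
B(r, C) = (-9 + C)/(2*(-8 + C)) (B(r, C) = ((-1 + (-8 + C))/(2*(-8 + C)))*1 = ((-9 + C)/(2*(-8 + C)))*1 = (-9 + C)/(2*(-8 + C)))
B(5, 0)*(-3623) = ((-9 + 0)/(2*(-8 + 0)))*(-3623) = ((1/2)*(-9)/(-8))*(-3623) = ((1/2)*(-1/8)*(-9))*(-3623) = (9/16)*(-3623) = -32607/16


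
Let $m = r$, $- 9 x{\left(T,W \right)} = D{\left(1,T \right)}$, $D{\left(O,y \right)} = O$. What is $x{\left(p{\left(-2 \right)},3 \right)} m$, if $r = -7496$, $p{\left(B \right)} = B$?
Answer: $\frac{7496}{9} \approx 832.89$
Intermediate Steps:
$x{\left(T,W \right)} = - \frac{1}{9}$ ($x{\left(T,W \right)} = \left(- \frac{1}{9}\right) 1 = - \frac{1}{9}$)
$m = -7496$
$x{\left(p{\left(-2 \right)},3 \right)} m = \left(- \frac{1}{9}\right) \left(-7496\right) = \frac{7496}{9}$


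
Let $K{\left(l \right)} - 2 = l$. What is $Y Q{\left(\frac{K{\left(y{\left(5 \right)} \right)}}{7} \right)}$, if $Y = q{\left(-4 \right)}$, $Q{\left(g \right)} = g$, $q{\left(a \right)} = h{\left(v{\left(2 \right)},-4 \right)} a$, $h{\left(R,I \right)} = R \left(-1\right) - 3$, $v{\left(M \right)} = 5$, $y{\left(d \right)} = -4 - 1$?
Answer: $- \frac{96}{7} \approx -13.714$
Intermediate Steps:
$y{\left(d \right)} = -5$ ($y{\left(d \right)} = -4 - 1 = -5$)
$K{\left(l \right)} = 2 + l$
$h{\left(R,I \right)} = -3 - R$ ($h{\left(R,I \right)} = - R - 3 = -3 - R$)
$q{\left(a \right)} = - 8 a$ ($q{\left(a \right)} = \left(-3 - 5\right) a = - 8 a$)
$Y = 32$ ($Y = \left(-8\right) \left(-4\right) = 32$)
$Y Q{\left(\frac{K{\left(y{\left(5 \right)} \right)}}{7} \right)} = 32 \frac{2 - 5}{7} = 32 \left(\left(-3\right) \frac{1}{7}\right) = 32 \left(- \frac{3}{7}\right) = - \frac{96}{7}$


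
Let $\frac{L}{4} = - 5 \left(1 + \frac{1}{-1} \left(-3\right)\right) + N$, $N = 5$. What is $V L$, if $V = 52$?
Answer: $-3120$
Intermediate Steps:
$L = -60$ ($L = 4 \left(- 5 \left(1 + \frac{1}{-1} \left(-3\right)\right) + 5\right) = 4 \left(- 5 \left(1 - -3\right) + 5\right) = 4 \left(- 5 \left(1 + 3\right) + 5\right) = 4 \left(\left(-5\right) 4 + 5\right) = 4 \left(-20 + 5\right) = 4 \left(-15\right) = -60$)
$V L = 52 \left(-60\right) = -3120$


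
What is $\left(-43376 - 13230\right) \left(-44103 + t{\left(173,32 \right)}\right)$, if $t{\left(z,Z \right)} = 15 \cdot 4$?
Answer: $2493098058$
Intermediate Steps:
$t{\left(z,Z \right)} = 60$
$\left(-43376 - 13230\right) \left(-44103 + t{\left(173,32 \right)}\right) = \left(-43376 - 13230\right) \left(-44103 + 60\right) = \left(-43376 - 13230\right) \left(-44043\right) = \left(-56606\right) \left(-44043\right) = 2493098058$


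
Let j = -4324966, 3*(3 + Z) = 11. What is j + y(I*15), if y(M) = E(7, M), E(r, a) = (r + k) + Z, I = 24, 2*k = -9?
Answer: -25949777/6 ≈ -4.3250e+6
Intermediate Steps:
k = -9/2 (k = (1/2)*(-9) = -9/2 ≈ -4.5000)
Z = 2/3 (Z = -3 + (1/3)*11 = -3 + 11/3 = 2/3 ≈ 0.66667)
E(r, a) = -23/6 + r (E(r, a) = (r - 9/2) + 2/3 = (-9/2 + r) + 2/3 = -23/6 + r)
y(M) = 19/6 (y(M) = -23/6 + 7 = 19/6)
j + y(I*15) = -4324966 + 19/6 = -25949777/6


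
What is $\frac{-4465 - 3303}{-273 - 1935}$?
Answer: $\frac{971}{276} \approx 3.5181$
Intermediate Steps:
$\frac{-4465 - 3303}{-273 - 1935} = - \frac{7768}{-2208} = \left(-7768\right) \left(- \frac{1}{2208}\right) = \frac{971}{276}$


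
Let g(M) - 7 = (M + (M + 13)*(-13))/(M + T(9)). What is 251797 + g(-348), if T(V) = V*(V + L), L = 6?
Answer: 53630245/213 ≈ 2.5179e+5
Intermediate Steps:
T(V) = V*(6 + V) (T(V) = V*(V + 6) = V*(6 + V))
g(M) = 7 + (-169 - 12*M)/(135 + M) (g(M) = 7 + (M + (M + 13)*(-13))/(M + 9*(6 + 9)) = 7 + (M + (13 + M)*(-13))/(M + 9*15) = 7 + (M + (-169 - 13*M))/(M + 135) = 7 + (-169 - 12*M)/(135 + M))
251797 + g(-348) = 251797 + (776 - 5*(-348))/(135 - 348) = 251797 + (776 + 1740)/(-213) = 251797 - 1/213*2516 = 251797 - 2516/213 = 53630245/213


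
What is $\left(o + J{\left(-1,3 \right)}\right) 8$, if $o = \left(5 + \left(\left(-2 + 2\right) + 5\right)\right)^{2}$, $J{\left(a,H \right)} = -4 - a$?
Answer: $776$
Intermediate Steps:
$o = 100$ ($o = \left(5 + \left(0 + 5\right)\right)^{2} = \left(5 + 5\right)^{2} = 10^{2} = 100$)
$\left(o + J{\left(-1,3 \right)}\right) 8 = \left(100 - 3\right) 8 = 97 \cdot 8 = 776$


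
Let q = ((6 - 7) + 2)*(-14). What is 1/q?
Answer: -1/14 ≈ -0.071429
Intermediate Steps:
q = -14 (q = (-1 + 2)*(-14) = 1*(-14) = -14)
1/q = 1/(-14) = -1/14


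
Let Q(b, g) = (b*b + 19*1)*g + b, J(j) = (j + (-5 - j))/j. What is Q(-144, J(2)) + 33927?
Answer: -36209/2 ≈ -18105.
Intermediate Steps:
J(j) = -5/j
Q(b, g) = b + g*(19 + b²) (Q(b, g) = (b² + 19)*g + b = (19 + b²)*g + b = g*(19 + b²) + b = b + g*(19 + b²))
Q(-144, J(2)) + 33927 = (-144 + 19*(-5/2) - 5/2*(-144)²) + 33927 = (-144 + 19*(-5*½) - 5*½*20736) + 33927 = (-144 + 19*(-5/2) - 5/2*20736) + 33927 = (-144 - 95/2 - 51840) + 33927 = -104063/2 + 33927 = -36209/2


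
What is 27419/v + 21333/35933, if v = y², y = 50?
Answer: 1038579427/89832500 ≈ 11.561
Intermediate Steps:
v = 2500 (v = 50² = 2500)
27419/v + 21333/35933 = 27419/2500 + 21333/35933 = 1038579427/89832500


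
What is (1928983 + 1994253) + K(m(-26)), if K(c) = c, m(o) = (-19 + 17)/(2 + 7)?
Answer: 35309122/9 ≈ 3.9232e+6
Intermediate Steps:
m(o) = -2/9
(1928983 + 1994253) + K(m(-26)) = (1928983 + 1994253) - 2/9 = 3923236 - 2/9 = 35309122/9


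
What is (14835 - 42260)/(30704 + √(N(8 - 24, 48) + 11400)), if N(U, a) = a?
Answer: -105257150/117840521 + 82275*√318/471362084 ≈ -0.89010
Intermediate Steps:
(14835 - 42260)/(30704 + √(N(8 - 24, 48) + 11400)) = (14835 - 42260)/(30704 + √(48 + 11400)) = -27425/(30704 + √11448) = -27425/(30704 + 6*√318)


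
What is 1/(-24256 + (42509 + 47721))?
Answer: 1/65974 ≈ 1.5157e-5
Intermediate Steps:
1/(-24256 + (42509 + 47721)) = 1/(-24256 + 90230) = 1/65974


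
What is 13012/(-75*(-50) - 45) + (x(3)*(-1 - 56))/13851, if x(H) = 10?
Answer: 1041622/300105 ≈ 3.4709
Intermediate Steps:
13012/(-75*(-50) - 45) + (x(3)*(-1 - 56))/13851 = 13012/(-75*(-50) - 45) + (10*(-1 - 56))/13851 = 13012/(3750 - 45) + (10*(-57))*(1/13851) = 13012/3705 - 570*1/13851 = 13012*(1/3705) - 10/243 = 13012/3705 - 10/243 = 1041622/300105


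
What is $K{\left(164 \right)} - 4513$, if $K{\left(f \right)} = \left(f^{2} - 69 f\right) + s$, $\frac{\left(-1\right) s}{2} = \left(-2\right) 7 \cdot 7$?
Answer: $11263$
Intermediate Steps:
$s = 196$ ($s = - 2 \left(-2\right) 7 \cdot 7 = - 2 \left(\left(-14\right) 7\right) = \left(-2\right) \left(-98\right) = 196$)
$K{\left(f \right)} = 196 + f^{2} - 69 f$ ($K{\left(f \right)} = \left(f^{2} - 69 f\right) + 196 = 196 + f^{2} - 69 f$)
$K{\left(164 \right)} - 4513 = \left(196 + 164^{2} - 11316\right) - 4513 = \left(196 + 26896 - 11316\right) - 4513 = 15776 - 4513 = 11263$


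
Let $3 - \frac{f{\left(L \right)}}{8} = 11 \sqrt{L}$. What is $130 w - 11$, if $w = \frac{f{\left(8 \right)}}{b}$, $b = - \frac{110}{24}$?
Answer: $- \frac{7609}{11} + 4992 \sqrt{2} \approx 6368.0$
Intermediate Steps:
$b = - \frac{55}{12}$ ($b = \left(-110\right) \frac{1}{24} = - \frac{55}{12} \approx -4.5833$)
$f{\left(L \right)} = 24 - 88 \sqrt{L}$ ($f{\left(L \right)} = 24 - 8 \cdot 11 \sqrt{L} = 24 - 88 \sqrt{L}$)
$w = - \frac{288}{55} + \frac{192 \sqrt{2}}{5}$ ($w = \frac{24 - 88 \sqrt{8}}{- \frac{55}{12}} = \left(24 - 88 \cdot 2 \sqrt{2}\right) \left(- \frac{12}{55}\right) = \left(24 - 176 \sqrt{2}\right) \left(- \frac{12}{55}\right) = - \frac{288}{55} + \frac{192 \sqrt{2}}{5} \approx 49.069$)
$130 w - 11 = 130 \left(- \frac{288}{55} + \frac{192 \sqrt{2}}{5}\right) - 11 = \left(- \frac{7488}{11} + 4992 \sqrt{2}\right) - 11 = - \frac{7609}{11} + 4992 \sqrt{2}$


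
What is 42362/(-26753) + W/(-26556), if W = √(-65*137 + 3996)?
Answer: -42362/26753 - I*√4909/26556 ≈ -1.5834 - 0.0026384*I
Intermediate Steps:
W = I*√4909 (W = √(-8905 + 3996) = √(-4909) = I*√4909 ≈ 70.064*I)
42362/(-26753) + W/(-26556) = 42362/(-26753) + (I*√4909)/(-26556) = 42362*(-1/26753) + (I*√4909)*(-1/26556) = -42362/26753 - I*√4909/26556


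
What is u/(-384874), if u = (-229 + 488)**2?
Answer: -259/1486 ≈ -0.17429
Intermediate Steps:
u = 67081 (u = 259**2 = 67081)
u/(-384874) = 67081/(-384874) = 67081*(-1/384874) = -259/1486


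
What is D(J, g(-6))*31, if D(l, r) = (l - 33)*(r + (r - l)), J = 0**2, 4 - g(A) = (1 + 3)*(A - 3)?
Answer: -81840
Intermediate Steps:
g(A) = 16 - 4*A (g(A) = 4 - (1 + 3)*(A - 3) = 4 - 4*(-3 + A) = 4 - (-12 + 4*A) = 4 + (12 - 4*A) = 16 - 4*A)
J = 0
D(l, r) = (-33 + l)*(-l + 2*r)
D(J, g(-6))*31 = (-1*0**2 - 66*(16 - 4*(-6)) + 33*0 + 2*0*(16 - 4*(-6)))*31 = (-1*0 - 66*(16 + 24) + 0 + 2*0*(16 + 24))*31 = (0 - 66*40 + 0 + 2*0*40)*31 = (0 - 2640 + 0 + 0)*31 = -2640*31 = -81840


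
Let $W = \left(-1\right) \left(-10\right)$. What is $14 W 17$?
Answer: $2380$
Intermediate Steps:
$W = 10$
$14 W 17 = 14 \cdot 10 \cdot 17 = 140 \cdot 17 = 2380$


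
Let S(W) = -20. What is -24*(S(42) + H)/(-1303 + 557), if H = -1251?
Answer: -15252/373 ≈ -40.890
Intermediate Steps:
-24*(S(42) + H)/(-1303 + 557) = -24*(-20 - 1251)/(-1303 + 557) = -(-30504)/(-746) = -(-30504)*(-1)/746 = -24*1271/746 = -15252/373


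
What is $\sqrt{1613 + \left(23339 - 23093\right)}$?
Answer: $13 \sqrt{11} \approx 43.116$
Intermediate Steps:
$\sqrt{1613 + \left(23339 - 23093\right)} = \sqrt{1613 + 246} = \sqrt{1859} = 13 \sqrt{11}$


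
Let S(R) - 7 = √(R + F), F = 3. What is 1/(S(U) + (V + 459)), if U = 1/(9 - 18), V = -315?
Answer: 1359/205183 - 3*√26/205183 ≈ 0.0065488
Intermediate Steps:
U = -⅑ (U = 1/(-9) = -⅑ ≈ -0.11111)
S(R) = 7 + √(3 + R) (S(R) = 7 + √(R + 3) = 7 + √(3 + R))
1/(S(U) + (V + 459)) = 1/((7 + √(3 - ⅑)) + (-315 + 459)) = 1/((7 + √(26/9)) + 144) = 1/((7 + √26/3) + 144) = 1/(151 + √26/3)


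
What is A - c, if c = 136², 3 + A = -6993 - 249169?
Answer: -274661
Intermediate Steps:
A = -256165 (A = -3 + (-6993 - 249169) = -3 - 256162 = -256165)
c = 18496
A - c = -256165 - 1*18496 = -256165 - 18496 = -274661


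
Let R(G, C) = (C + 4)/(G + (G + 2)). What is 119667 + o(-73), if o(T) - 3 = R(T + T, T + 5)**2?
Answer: 2516062774/21025 ≈ 1.1967e+5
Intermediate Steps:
R(G, C) = (4 + C)/(2 + 2*G) (R(G, C) = (4 + C)/(G + (2 + G)) = (4 + C)/(2 + 2*G))
o(T) = 3 + (9 + T)**2/(4*(1 + 2*T)**2) (o(T) = 3 + ((4 + (T + 5))/(2*(1 + (T + T))))**2 = 3 + ((4 + (5 + T))/(2*(1 + 2*T)))**2 = 3 + ((9 + T)/(2*(1 + 2*T)))**2 = 3 + (9 + T)**2/(4*(1 + 2*T)**2))
119667 + o(-73) = 119667 + (93 + 49*(-73)**2 + 66*(-73))/(4*(1 + 4*(-73) + 4*(-73)**2)) = 119667 + (93 + 49*5329 - 4818)/(4*(1 - 292 + 4*5329)) = 119667 + (93 + 261121 - 4818)/(4*(1 - 292 + 21316)) = 119667 + (1/4)*256396/21025 = 119667 + (1/4)*(1/21025)*256396 = 119667 + 64099/21025 = 2516062774/21025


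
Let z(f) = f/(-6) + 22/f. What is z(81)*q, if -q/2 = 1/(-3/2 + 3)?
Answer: 4286/243 ≈ 17.638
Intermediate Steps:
q = -4/3 (q = -2/(-3/2 + 3) = -2/3/2 = -2*⅔ = -4/3 ≈ -1.3333)
z(f) = 22/f - f/6 (z(f) = f*(-⅙) + 22/f = -f/6 + 22/f = 22/f - f/6)
z(81)*q = (22/81 - ⅙*81)*(-4/3) = (22*(1/81) - 27/2)*(-4/3) = (22/81 - 27/2)*(-4/3) = -2143/162*(-4/3) = 4286/243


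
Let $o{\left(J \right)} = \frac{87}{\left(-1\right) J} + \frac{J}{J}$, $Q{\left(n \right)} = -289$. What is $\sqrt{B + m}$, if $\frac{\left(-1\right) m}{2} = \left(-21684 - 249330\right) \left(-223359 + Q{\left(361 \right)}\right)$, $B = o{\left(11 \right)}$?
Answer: $\frac{2 i \sqrt{3667010214065}}{11} \approx 3.4817 \cdot 10^{5} i$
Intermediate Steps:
$o{\left(J \right)} = 1 - \frac{87}{J}$ ($o{\left(J \right)} = 87 \left(- \frac{1}{J}\right) + 1 = - \frac{87}{J} + 1 = 1 - \frac{87}{J}$)
$B = - \frac{76}{11}$ ($B = \frac{-87 + 11}{11} = \frac{1}{11} \left(-76\right) = - \frac{76}{11} \approx -6.9091$)
$m = -121223478144$ ($m = - 2 \left(-21684 - 249330\right) \left(-223359 - 289\right) = - 2 \left(\left(-271014\right) \left(-223648\right)\right) = \left(-2\right) 60611739072 = -121223478144$)
$\sqrt{B + m} = \sqrt{- \frac{76}{11} - 121223478144} = \sqrt{- \frac{1333458259660}{11}} = \frac{2 i \sqrt{3667010214065}}{11}$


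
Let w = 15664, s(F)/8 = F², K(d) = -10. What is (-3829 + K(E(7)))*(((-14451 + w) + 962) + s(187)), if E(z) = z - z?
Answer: -1082317753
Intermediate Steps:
E(z) = 0
s(F) = 8*F²
(-3829 + K(E(7)))*(((-14451 + w) + 962) + s(187)) = (-3829 - 10)*(((-14451 + 15664) + 962) + 8*187²) = -3839*((1213 + 962) + 8*34969) = -3839*(2175 + 279752) = -3839*281927 = -1082317753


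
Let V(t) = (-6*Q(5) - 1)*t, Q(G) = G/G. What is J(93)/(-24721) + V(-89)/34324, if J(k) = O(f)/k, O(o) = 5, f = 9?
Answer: 1432138399/78912695172 ≈ 0.018148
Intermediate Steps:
Q(G) = 1
V(t) = -7*t (V(t) = (-6*1 - 1)*t = (-6 - 1)*t = -7*t)
J(k) = 5/k
J(93)/(-24721) + V(-89)/34324 = (5/93)/(-24721) - 7*(-89)/34324 = (5*(1/93))*(-1/24721) + 623*(1/34324) = (5/93)*(-1/24721) + 623/34324 = -5/2299053 + 623/34324 = 1432138399/78912695172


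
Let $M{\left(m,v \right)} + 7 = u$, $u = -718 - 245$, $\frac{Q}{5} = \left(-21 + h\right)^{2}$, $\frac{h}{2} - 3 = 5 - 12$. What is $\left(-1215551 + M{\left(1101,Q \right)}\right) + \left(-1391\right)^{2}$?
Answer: $718360$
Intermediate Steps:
$h = -8$ ($h = 6 + 2 \left(5 - 12\right) = 6 + 2 \left(-7\right) = 6 - 14 = -8$)
$Q = 4205$ ($Q = 5 \left(-21 - 8\right)^{2} = 5 \left(-29\right)^{2} = 5 \cdot 841 = 4205$)
$u = -963$ ($u = -718 - 245 = -963$)
$M{\left(m,v \right)} = -970$ ($M{\left(m,v \right)} = -7 - 963 = -970$)
$\left(-1215551 + M{\left(1101,Q \right)}\right) + \left(-1391\right)^{2} = \left(-1215551 - 970\right) + \left(-1391\right)^{2} = -1216521 + 1934881 = 718360$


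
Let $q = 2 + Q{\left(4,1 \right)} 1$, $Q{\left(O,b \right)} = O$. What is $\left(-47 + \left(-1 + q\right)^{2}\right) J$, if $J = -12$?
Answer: $264$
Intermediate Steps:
$q = 6$ ($q = 2 + 4 \cdot 1 = 2 + 4 = 6$)
$\left(-47 + \left(-1 + q\right)^{2}\right) J = \left(-47 + \left(-1 + 6\right)^{2}\right) \left(-12\right) = \left(-47 + 5^{2}\right) \left(-12\right) = \left(-47 + 25\right) \left(-12\right) = \left(-22\right) \left(-12\right) = 264$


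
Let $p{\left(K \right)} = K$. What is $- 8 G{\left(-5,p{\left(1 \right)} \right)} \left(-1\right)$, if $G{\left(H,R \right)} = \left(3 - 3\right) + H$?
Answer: $-40$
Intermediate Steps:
$G{\left(H,R \right)} = H$ ($G{\left(H,R \right)} = 0 + H = H$)
$- 8 G{\left(-5,p{\left(1 \right)} \right)} \left(-1\right) = \left(-8\right) \left(-5\right) \left(-1\right) = 40 \left(-1\right) = -40$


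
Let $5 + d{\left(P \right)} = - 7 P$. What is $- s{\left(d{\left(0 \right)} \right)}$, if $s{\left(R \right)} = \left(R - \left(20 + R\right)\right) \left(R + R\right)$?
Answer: $-200$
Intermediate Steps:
$d{\left(P \right)} = -5 - 7 P$
$s{\left(R \right)} = - 40 R$ ($s{\left(R \right)} = - 20 \cdot 2 R = - 40 R$)
$- s{\left(d{\left(0 \right)} \right)} = - \left(-40\right) \left(-5 - 0\right) = - \left(-40\right) \left(-5 + 0\right) = - \left(-40\right) \left(-5\right) = \left(-1\right) 200 = -200$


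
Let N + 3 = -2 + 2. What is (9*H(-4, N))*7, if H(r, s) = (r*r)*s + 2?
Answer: -2898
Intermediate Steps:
N = -3 (N = -3 + (-2 + 2) = -3 + 0 = -3)
H(r, s) = 2 + s*r² (H(r, s) = r²*s + 2 = s*r² + 2 = 2 + s*r²)
(9*H(-4, N))*7 = (9*(2 - 3*(-4)²))*7 = (9*(2 - 3*16))*7 = (9*(2 - 48))*7 = (9*(-46))*7 = -414*7 = -2898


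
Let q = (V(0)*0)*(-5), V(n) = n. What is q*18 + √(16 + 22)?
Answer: √38 ≈ 6.1644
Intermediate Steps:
q = 0 (q = (0*0)*(-5) = 0*(-5) = 0)
q*18 + √(16 + 22) = 0*18 + √(16 + 22) = 0 + √38 = √38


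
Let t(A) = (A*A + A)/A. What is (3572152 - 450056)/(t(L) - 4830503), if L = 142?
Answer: -390262/603795 ≈ -0.64635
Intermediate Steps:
t(A) = (A + A²)/A (t(A) = (A² + A)/A = (A + A²)/A)
(3572152 - 450056)/(t(L) - 4830503) = (3572152 - 450056)/((1 + 142) - 4830503) = 3122096/(143 - 4830503) = 3122096/(-4830360) = 3122096*(-1/4830360) = -390262/603795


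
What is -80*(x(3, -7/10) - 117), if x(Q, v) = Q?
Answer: 9120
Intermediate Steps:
-80*(x(3, -7/10) - 117) = -80*(3 - 117) = -80*(-114) = 9120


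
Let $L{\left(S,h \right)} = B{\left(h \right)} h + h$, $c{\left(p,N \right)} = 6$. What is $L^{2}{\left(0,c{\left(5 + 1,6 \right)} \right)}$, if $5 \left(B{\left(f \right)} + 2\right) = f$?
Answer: $\frac{36}{25} \approx 1.44$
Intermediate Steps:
$B{\left(f \right)} = -2 + \frac{f}{5}$
$L{\left(S,h \right)} = h + h \left(-2 + \frac{h}{5}\right)$ ($L{\left(S,h \right)} = \left(-2 + \frac{h}{5}\right) h + h = h \left(-2 + \frac{h}{5}\right) + h = h + h \left(-2 + \frac{h}{5}\right)$)
$L^{2}{\left(0,c{\left(5 + 1,6 \right)} \right)} = \left(\frac{1}{5} \cdot 6 \left(-5 + 6\right)\right)^{2} = \left(\frac{1}{5} \cdot 6 \cdot 1\right)^{2} = \left(\frac{6}{5}\right)^{2} = \frac{36}{25}$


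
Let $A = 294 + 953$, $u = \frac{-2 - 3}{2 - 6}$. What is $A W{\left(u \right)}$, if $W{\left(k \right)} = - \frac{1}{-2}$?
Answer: $\frac{1247}{2} \approx 623.5$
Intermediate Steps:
$u = \frac{5}{4}$ ($u = - \frac{5}{-4} = \left(-5\right) \left(- \frac{1}{4}\right) = \frac{5}{4} \approx 1.25$)
$A = 1247$
$W{\left(k \right)} = \frac{1}{2}$ ($W{\left(k \right)} = \left(-1\right) \left(- \frac{1}{2}\right) = \frac{1}{2}$)
$A W{\left(u \right)} = 1247 \cdot \frac{1}{2} = \frac{1247}{2}$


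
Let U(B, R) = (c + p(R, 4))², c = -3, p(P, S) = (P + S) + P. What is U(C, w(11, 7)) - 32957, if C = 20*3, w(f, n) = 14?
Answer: -32116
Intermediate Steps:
p(P, S) = S + 2*P
C = 60
U(B, R) = (1 + 2*R)² (U(B, R) = (-3 + (4 + 2*R))² = (1 + 2*R)²)
U(C, w(11, 7)) - 32957 = (1 + 2*14)² - 32957 = (1 + 28)² - 32957 = 29² - 32957 = 841 - 32957 = -32116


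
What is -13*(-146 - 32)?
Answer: 2314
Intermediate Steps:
-13*(-146 - 32) = -13*(-178) = 2314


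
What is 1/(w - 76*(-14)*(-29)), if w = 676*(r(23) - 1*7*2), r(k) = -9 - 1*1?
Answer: -1/47080 ≈ -2.1240e-5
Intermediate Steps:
r(k) = -10 (r(k) = -9 - 1 = -10)
w = -16224 (w = 676*(-10 - 1*7*2) = 676*(-10 - 7*2) = 676*(-10 - 14) = 676*(-24) = -16224)
1/(w - 76*(-14)*(-29)) = 1/(-16224 - 76*(-14)*(-29)) = 1/(-16224 + 1064*(-29)) = 1/(-16224 - 30856) = 1/(-47080) = -1/47080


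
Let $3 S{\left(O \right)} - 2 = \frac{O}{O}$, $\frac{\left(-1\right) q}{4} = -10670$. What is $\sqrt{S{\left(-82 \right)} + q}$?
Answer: $\sqrt{42681} \approx 206.59$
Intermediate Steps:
$q = 42680$ ($q = \left(-4\right) \left(-10670\right) = 42680$)
$S{\left(O \right)} = 1$ ($S{\left(O \right)} = \frac{2}{3} + \frac{O \frac{1}{O}}{3} = \frac{2}{3} + \frac{1}{3} \cdot 1 = \frac{2}{3} + \frac{1}{3} = 1$)
$\sqrt{S{\left(-82 \right)} + q} = \sqrt{1 + 42680} = \sqrt{42681}$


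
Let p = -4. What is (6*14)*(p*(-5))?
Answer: 1680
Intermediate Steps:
(6*14)*(p*(-5)) = (6*14)*(-4*(-5)) = 84*20 = 1680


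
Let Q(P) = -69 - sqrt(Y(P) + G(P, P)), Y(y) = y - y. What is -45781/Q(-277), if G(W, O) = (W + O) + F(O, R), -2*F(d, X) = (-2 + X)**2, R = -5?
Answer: 6317778/10679 - 45781*I*sqrt(2314)/10679 ≈ 591.61 - 206.22*I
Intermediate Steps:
F(d, X) = -(-2 + X)**2/2
G(W, O) = -49/2 + O + W (G(W, O) = (W + O) - (-2 - 5)**2/2 = (O + W) - 1/2*(-7)**2 = (O + W) - 1/2*49 = (O + W) - 49/2 = -49/2 + O + W)
Y(y) = 0
Q(P) = -69 - sqrt(-49/2 + 2*P) (Q(P) = -69 - sqrt(0 + (-49/2 + P + P)) = -69 - sqrt(0 + (-49/2 + 2*P)) = -69 - sqrt(-49/2 + 2*P))
-45781/Q(-277) = -45781/(-69 - sqrt(-98 + 8*(-277))/2) = -45781/(-69 - sqrt(-98 - 2216)/2) = -45781/(-69 - I*sqrt(2314)/2)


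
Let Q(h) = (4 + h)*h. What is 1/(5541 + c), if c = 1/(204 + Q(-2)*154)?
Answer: 412/2282891 ≈ 0.00018047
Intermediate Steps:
Q(h) = h*(4 + h)
c = -1/412 (c = 1/(204 - 2*(4 - 2)*154) = 1/(204 - 2*2*154) = 1/(204 - 4*154) = 1/(204 - 616) = 1/(-412) = -1/412 ≈ -0.0024272)
1/(5541 + c) = 1/(5541 - 1/412) = 1/(2282891/412) = 412/2282891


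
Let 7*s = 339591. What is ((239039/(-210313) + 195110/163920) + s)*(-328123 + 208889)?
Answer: -9970726286132278751/1723725348 ≈ -5.7844e+9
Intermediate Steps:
s = 48513 (s = (1/7)*339591 = 48513)
((239039/(-210313) + 195110/163920) + s)*(-328123 + 208889) = ((239039/(-210313) + 195110/163920) + 48513)*(-328123 + 208889) = ((239039*(-1/210313) + 195110*(1/163920)) + 48513)*(-119234) = ((-239039/210313 + 19511/16392) + 48513)*(-119234) = (185089655/3447450696 + 48513)*(-119234) = (167246360704703/3447450696)*(-119234) = -9970726286132278751/1723725348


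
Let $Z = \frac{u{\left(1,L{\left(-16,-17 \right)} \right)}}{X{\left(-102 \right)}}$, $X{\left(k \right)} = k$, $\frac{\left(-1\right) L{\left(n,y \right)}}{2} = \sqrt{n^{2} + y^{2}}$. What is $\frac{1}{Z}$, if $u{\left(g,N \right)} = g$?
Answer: $-102$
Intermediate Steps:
$L{\left(n,y \right)} = - 2 \sqrt{n^{2} + y^{2}}$
$Z = - \frac{1}{102}$ ($Z = 1 \frac{1}{-102} = 1 \left(- \frac{1}{102}\right) = - \frac{1}{102} \approx -0.0098039$)
$\frac{1}{Z} = \frac{1}{- \frac{1}{102}} = -102$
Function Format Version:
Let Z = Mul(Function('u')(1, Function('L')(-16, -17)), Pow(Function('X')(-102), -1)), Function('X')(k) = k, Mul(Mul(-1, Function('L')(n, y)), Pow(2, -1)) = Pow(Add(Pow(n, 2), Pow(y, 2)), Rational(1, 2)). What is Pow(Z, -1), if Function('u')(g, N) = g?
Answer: -102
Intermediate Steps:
Function('L')(n, y) = Mul(-2, Pow(Add(Pow(n, 2), Pow(y, 2)), Rational(1, 2)))
Z = Rational(-1, 102) (Z = Mul(1, Pow(-102, -1)) = Mul(1, Rational(-1, 102)) = Rational(-1, 102) ≈ -0.0098039)
Pow(Z, -1) = Pow(Rational(-1, 102), -1) = -102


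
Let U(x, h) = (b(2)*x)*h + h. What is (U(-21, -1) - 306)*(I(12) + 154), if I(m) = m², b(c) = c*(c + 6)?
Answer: 8642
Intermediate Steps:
b(c) = c*(6 + c)
U(x, h) = h + 16*h*x (U(x, h) = ((2*(6 + 2))*x)*h + h = ((2*8)*x)*h + h = (16*x)*h + h = 16*h*x + h = h + 16*h*x)
(U(-21, -1) - 306)*(I(12) + 154) = (-(1 + 16*(-21)) - 306)*(12² + 154) = (-(1 - 336) - 306)*(144 + 154) = (-1*(-335) - 306)*298 = (335 - 306)*298 = 29*298 = 8642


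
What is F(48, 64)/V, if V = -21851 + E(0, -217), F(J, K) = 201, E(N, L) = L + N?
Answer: -67/7356 ≈ -0.0091082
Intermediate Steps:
V = -22068 (V = -21851 + (-217 + 0) = -21851 - 217 = -22068)
F(48, 64)/V = 201/(-22068) = 201*(-1/22068) = -67/7356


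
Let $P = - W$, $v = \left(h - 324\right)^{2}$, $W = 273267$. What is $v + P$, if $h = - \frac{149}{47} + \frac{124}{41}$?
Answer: $- \frac{624568888202}{3713329} \approx -1.682 \cdot 10^{5}$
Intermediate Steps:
$h = - \frac{281}{1927}$ ($h = \left(-149\right) \frac{1}{47} + 124 \cdot \frac{1}{41} = - \frac{149}{47} + \frac{124}{41} = - \frac{281}{1927} \approx -0.14582$)
$v = \frac{390161387641}{3713329}$ ($v = \left(- \frac{281}{1927} - 324\right)^{2} = \left(- \frac{624629}{1927}\right)^{2} = \frac{390161387641}{3713329} \approx 1.0507 \cdot 10^{5}$)
$P = -273267$ ($P = \left(-1\right) 273267 = -273267$)
$v + P = \frac{390161387641}{3713329} - 273267 = - \frac{624568888202}{3713329}$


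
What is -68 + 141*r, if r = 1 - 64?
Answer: -8951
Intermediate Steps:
r = -63
-68 + 141*r = -68 + 141*(-63) = -68 - 8883 = -8951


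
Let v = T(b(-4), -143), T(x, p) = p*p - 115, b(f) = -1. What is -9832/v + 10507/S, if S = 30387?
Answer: -675521/4903883 ≈ -0.13775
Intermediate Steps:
T(x, p) = -115 + p² (T(x, p) = p² - 115 = -115 + p²)
v = 20334 (v = -115 + (-143)² = -115 + 20449 = 20334)
-9832/v + 10507/S = -9832/20334 + 10507/30387 = -9832*1/20334 + 10507*(1/30387) = -4916/10167 + 1501/4341 = -675521/4903883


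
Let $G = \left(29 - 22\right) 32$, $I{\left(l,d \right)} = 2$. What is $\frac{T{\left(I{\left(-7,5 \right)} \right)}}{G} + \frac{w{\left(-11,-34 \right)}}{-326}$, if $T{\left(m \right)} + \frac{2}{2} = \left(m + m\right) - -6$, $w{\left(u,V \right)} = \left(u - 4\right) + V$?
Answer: $\frac{6955}{36512} \approx 0.19049$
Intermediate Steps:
$w{\left(u,V \right)} = -4 + V + u$ ($w{\left(u,V \right)} = \left(-4 + u\right) + V = -4 + V + u$)
$T{\left(m \right)} = 5 + 2 m$ ($T{\left(m \right)} = -1 + \left(\left(m + m\right) - -6\right) = -1 + \left(2 m + 6\right) = -1 + \left(6 + 2 m\right) = 5 + 2 m$)
$G = 224$ ($G = 7 \cdot 32 = 224$)
$\frac{T{\left(I{\left(-7,5 \right)} \right)}}{G} + \frac{w{\left(-11,-34 \right)}}{-326} = \frac{5 + 2 \cdot 2}{224} + \frac{-4 - 34 - 11}{-326} = \left(5 + 4\right) \frac{1}{224} - - \frac{49}{326} = 9 \cdot \frac{1}{224} + \frac{49}{326} = \frac{9}{224} + \frac{49}{326} = \frac{6955}{36512}$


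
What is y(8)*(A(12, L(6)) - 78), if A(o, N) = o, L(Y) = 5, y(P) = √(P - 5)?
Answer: -66*√3 ≈ -114.32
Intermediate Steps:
y(P) = √(-5 + P)
y(8)*(A(12, L(6)) - 78) = √(-5 + 8)*(12 - 78) = √3*(-66) = -66*√3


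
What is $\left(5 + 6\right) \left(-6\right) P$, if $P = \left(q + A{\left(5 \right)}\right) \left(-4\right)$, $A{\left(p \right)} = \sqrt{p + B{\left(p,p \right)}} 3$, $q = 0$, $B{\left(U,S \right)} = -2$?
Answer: $792 \sqrt{3} \approx 1371.8$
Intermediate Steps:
$A{\left(p \right)} = 3 \sqrt{-2 + p}$ ($A{\left(p \right)} = \sqrt{p - 2} \cdot 3 = \sqrt{-2 + p} 3 = 3 \sqrt{-2 + p}$)
$P = - 12 \sqrt{3}$ ($P = \left(0 + 3 \sqrt{-2 + 5}\right) \left(-4\right) = \left(0 + 3 \sqrt{3}\right) \left(-4\right) = 3 \sqrt{3} \left(-4\right) = - 12 \sqrt{3} \approx -20.785$)
$\left(5 + 6\right) \left(-6\right) P = \left(5 + 6\right) \left(-6\right) \left(- 12 \sqrt{3}\right) = 11 \left(-6\right) \left(- 12 \sqrt{3}\right) = - 66 \left(- 12 \sqrt{3}\right) = 792 \sqrt{3}$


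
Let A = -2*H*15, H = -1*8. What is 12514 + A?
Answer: 12754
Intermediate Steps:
H = -8
A = 240 (A = -2*(-8)*15 = 16*15 = 240)
12514 + A = 12514 + 240 = 12754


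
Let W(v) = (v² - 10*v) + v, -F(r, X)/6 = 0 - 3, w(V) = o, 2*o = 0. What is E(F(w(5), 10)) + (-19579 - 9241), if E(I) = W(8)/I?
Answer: -259384/9 ≈ -28820.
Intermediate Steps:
o = 0 (o = (½)*0 = 0)
w(V) = 0
F(r, X) = 18 (F(r, X) = -6*(0 - 3) = -6*(-3) = 18)
W(v) = v² - 9*v
E(I) = -8/I (E(I) = (8*(-9 + 8))/I = (8*(-1))/I = -8/I)
E(F(w(5), 10)) + (-19579 - 9241) = -8/18 + (-19579 - 9241) = -8*1/18 - 28820 = -4/9 - 28820 = -259384/9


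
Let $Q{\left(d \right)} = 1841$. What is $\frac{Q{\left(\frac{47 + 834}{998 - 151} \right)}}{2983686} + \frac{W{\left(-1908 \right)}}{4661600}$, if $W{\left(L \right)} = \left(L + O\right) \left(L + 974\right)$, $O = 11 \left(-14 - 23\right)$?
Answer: $\frac{322996885583}{695437532880} \approx 0.46445$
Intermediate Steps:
$O = -407$ ($O = 11 \left(-37\right) = -407$)
$W{\left(L \right)} = \left(-407 + L\right) \left(974 + L\right)$ ($W{\left(L \right)} = \left(L - 407\right) \left(L + 974\right) = \left(-407 + L\right) \left(974 + L\right)$)
$\frac{Q{\left(\frac{47 + 834}{998 - 151} \right)}}{2983686} + \frac{W{\left(-1908 \right)}}{4661600} = \frac{1841}{2983686} + \frac{-396418 + \left(-1908\right)^{2} + 567 \left(-1908\right)}{4661600} = 1841 \cdot \frac{1}{2983686} + \left(-396418 + 3640464 - 1081836\right) \frac{1}{4661600} = \frac{1841}{2983686} + 2162210 \cdot \frac{1}{4661600} = \frac{1841}{2983686} + \frac{216221}{466160} = \frac{322996885583}{695437532880}$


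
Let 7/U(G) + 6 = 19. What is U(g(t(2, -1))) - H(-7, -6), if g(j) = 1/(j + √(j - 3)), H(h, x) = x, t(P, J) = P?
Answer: 85/13 ≈ 6.5385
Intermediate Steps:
g(j) = 1/(j + √(-3 + j))
U(G) = 7/13 (U(G) = 7/(-6 + 19) = 7/13)
U(g(t(2, -1))) - H(-7, -6) = 7/13 - 1*(-6) = 7/13 + 6 = 85/13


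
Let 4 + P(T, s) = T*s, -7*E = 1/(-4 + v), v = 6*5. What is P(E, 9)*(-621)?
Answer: 457677/182 ≈ 2514.7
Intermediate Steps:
v = 30
E = -1/182 (E = -1/(7*(-4 + 30)) = -⅐/26 = -⅐*1/26 = -1/182 ≈ -0.0054945)
P(T, s) = -4 + T*s
P(E, 9)*(-621) = (-4 - 1/182*9)*(-621) = (-4 - 9/182)*(-621) = -737/182*(-621) = 457677/182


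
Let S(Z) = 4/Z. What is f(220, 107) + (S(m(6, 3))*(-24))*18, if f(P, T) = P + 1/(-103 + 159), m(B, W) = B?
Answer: -3807/56 ≈ -67.982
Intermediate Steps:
f(P, T) = 1/56 + P (f(P, T) = P + 1/56 = 1/56 + P)
f(220, 107) + (S(m(6, 3))*(-24))*18 = (1/56 + 220) + ((4/6)*(-24))*18 = 12321/56 + ((4*(⅙))*(-24))*18 = 12321/56 + ((⅔)*(-24))*18 = 12321/56 - 16*18 = 12321/56 - 288 = -3807/56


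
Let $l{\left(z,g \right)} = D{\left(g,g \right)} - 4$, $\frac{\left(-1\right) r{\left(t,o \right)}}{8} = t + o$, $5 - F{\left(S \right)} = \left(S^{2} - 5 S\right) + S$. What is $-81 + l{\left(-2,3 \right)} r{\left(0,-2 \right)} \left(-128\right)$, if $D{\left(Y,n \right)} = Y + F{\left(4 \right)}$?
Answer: $-8273$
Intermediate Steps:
$F{\left(S \right)} = 5 - S^{2} + 4 S$ ($F{\left(S \right)} = 5 - \left(\left(S^{2} - 5 S\right) + S\right) = 5 - \left(S^{2} - 4 S\right) = 5 - S^{2} + 4 S$)
$D{\left(Y,n \right)} = 5 + Y$ ($D{\left(Y,n \right)} = Y + \left(5 - 4^{2} + 4 \cdot 4\right) = Y + \left(5 - 16 + 16\right) = Y + 5 = 5 + Y$)
$r{\left(t,o \right)} = - 8 o - 8 t$ ($r{\left(t,o \right)} = - 8 \left(t + o\right) = - 8 \left(o + t\right) = - 8 o - 8 t$)
$l{\left(z,g \right)} = 1 + g$ ($l{\left(z,g \right)} = \left(5 + g\right) - 4 = 1 + g$)
$-81 + l{\left(-2,3 \right)} r{\left(0,-2 \right)} \left(-128\right) = -81 + \left(1 + 3\right) \left(\left(-8\right) \left(-2\right) - 0\right) \left(-128\right) = -81 + 4 \left(16 + 0\right) \left(-128\right) = -81 + 4 \cdot 16 \left(-128\right) = -81 + 64 \left(-128\right) = -81 - 8192 = -8273$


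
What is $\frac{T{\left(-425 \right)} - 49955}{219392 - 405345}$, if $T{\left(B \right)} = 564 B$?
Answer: $\frac{15245}{9787} \approx 1.5577$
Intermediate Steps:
$\frac{T{\left(-425 \right)} - 49955}{219392 - 405345} = \frac{564 \left(-425\right) - 49955}{219392 - 405345} = \frac{-239700 - 49955}{-185953} = \left(-289655\right) \left(- \frac{1}{185953}\right) = \frac{15245}{9787}$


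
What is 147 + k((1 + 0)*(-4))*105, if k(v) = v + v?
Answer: -693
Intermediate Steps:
k(v) = 2*v
147 + k((1 + 0)*(-4))*105 = 147 + (2*((1 + 0)*(-4)))*105 = 147 + (2*(1*(-4)))*105 = 147 + (2*(-4))*105 = 147 - 8*105 = 147 - 840 = -693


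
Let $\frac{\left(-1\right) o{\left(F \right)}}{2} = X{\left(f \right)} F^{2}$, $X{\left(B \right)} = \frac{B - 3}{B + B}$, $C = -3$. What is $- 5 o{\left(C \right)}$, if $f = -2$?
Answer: $\frac{225}{2} \approx 112.5$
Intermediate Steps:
$X{\left(B \right)} = \frac{-3 + B}{2 B}$
$o{\left(F \right)} = - \frac{5 F^{2}}{2}$ ($o{\left(F \right)} = - 2 \frac{-3 - 2}{2 \left(-2\right)} F^{2} = - 2 \cdot \frac{1}{2} \left(- \frac{1}{2}\right) \left(-5\right) F^{2} = - 2 \frac{5 F^{2}}{4} = - \frac{5 F^{2}}{2}$)
$- 5 o{\left(C \right)} = - 5 \left(- \frac{5 \left(-3\right)^{2}}{2}\right) = - 5 \left(\left(- \frac{5}{2}\right) 9\right) = \left(-5\right) \left(- \frac{45}{2}\right) = \frac{225}{2}$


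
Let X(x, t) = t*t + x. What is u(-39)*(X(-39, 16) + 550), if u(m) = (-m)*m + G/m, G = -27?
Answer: -1166076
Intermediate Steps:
X(x, t) = x + t**2 (X(x, t) = t**2 + x = x + t**2)
u(m) = -m**2 - 27/m (u(m) = (-m)*m - 27/m = -m**2 - 27/m)
u(-39)*(X(-39, 16) + 550) = ((-27 - 1*(-39)**3)/(-39))*((-39 + 16**2) + 550) = (-(-27 - 1*(-59319))/39)*((-39 + 256) + 550) = (-(-27 + 59319)/39)*(217 + 550) = -1/39*59292*767 = -19764/13*767 = -1166076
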